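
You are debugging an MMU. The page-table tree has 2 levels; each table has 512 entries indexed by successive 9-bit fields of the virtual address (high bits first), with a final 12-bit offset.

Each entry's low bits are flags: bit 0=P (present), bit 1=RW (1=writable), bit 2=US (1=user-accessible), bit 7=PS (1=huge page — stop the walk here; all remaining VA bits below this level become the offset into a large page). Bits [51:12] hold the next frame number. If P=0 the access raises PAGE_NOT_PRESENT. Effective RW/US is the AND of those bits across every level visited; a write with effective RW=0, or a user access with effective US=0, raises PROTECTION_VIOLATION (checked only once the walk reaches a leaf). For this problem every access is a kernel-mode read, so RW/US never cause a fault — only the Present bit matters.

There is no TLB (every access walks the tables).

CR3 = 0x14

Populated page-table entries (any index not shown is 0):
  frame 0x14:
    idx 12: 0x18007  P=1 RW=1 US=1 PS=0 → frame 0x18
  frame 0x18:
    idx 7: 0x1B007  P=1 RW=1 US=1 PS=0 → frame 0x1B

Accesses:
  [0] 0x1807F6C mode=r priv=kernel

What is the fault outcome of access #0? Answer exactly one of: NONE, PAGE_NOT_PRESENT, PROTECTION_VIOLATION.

Trace:
#0 VA=0x1807F6C (r,kernel):
  lvl0: tbl 0x14, slot 12 ⇒ 0x18007 (P1/RW1/US1/PS0)
  lvl1: tbl 0x18, slot 7 ⇒ 0x1B007 (P1/RW1/US1/PS0)
  ✓ 0x1BF6C  — 2 lookups

Access #0 fault: NONE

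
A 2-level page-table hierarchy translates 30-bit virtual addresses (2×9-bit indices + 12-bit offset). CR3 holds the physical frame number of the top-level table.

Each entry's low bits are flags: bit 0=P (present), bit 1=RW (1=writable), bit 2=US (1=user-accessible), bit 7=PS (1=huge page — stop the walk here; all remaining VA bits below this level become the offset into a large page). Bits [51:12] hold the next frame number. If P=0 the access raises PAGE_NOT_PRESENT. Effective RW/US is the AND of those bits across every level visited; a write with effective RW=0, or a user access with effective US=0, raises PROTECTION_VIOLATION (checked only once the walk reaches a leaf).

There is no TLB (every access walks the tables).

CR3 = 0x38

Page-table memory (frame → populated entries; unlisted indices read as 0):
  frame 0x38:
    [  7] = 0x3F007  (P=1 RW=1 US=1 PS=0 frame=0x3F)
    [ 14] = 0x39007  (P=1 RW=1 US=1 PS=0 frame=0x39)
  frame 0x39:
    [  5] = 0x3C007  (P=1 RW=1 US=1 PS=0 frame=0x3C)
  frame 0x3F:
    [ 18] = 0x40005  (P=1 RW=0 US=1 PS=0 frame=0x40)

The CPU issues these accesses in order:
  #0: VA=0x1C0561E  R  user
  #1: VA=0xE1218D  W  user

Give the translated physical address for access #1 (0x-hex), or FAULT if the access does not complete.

Trace:
#0 VA=0x1C0561E (r,user):
  [0] read 0x38 idx=14: raw=0x39007 flags P=1 W=1 U=1 S=0
  [1] read 0x39 idx=5: raw=0x3C007 flags P=1 W=1 U=1 S=0
  → PA=0x3C61E  (2 entries read)
#1 VA=0xE1218D (w,user):
  [0] read 0x38 idx=7: raw=0x3F007 flags P=1 W=1 U=1 S=0
  [1] read 0x3F idx=18: raw=0x40005 flags P=1 W=0 U=1 S=0
  ⇒ fault: PROTECTION_VIOLATION  — 2 lookups

Access #1 PA: FAULT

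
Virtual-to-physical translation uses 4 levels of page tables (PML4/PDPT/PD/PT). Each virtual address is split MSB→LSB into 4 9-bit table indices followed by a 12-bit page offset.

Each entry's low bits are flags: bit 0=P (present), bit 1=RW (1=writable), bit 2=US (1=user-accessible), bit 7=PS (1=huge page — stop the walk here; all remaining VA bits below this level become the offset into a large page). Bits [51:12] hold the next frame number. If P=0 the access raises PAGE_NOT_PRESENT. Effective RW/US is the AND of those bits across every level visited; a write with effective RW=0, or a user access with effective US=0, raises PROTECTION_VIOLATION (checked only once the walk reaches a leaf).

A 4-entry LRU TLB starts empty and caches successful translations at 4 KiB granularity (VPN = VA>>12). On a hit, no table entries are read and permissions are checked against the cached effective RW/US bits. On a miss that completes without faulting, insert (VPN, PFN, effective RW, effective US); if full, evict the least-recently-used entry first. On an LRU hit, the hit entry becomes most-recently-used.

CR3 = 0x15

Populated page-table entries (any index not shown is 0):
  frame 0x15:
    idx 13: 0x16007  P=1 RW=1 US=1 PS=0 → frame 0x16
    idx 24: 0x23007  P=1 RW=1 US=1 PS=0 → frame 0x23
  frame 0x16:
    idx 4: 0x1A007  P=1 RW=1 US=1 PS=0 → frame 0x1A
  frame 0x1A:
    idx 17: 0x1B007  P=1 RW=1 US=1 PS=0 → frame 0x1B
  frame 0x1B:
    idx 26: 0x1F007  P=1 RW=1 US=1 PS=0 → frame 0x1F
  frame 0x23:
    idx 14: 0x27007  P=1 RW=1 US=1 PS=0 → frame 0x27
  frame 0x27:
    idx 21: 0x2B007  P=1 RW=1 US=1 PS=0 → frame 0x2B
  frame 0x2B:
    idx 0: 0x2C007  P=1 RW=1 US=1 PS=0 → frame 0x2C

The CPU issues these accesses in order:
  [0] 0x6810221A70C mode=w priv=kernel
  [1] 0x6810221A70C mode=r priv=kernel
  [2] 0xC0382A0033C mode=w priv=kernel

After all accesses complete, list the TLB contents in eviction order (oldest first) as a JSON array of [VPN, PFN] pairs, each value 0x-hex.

Walk each access:
#0 VA=0x6810221A70C (w,kernel):
  [0] read 0x15 idx=13: raw=0x16007 flags P=1 W=1 U=1 S=0
  [1] read 0x16 idx=4: raw=0x1A007 flags P=1 W=1 U=1 S=0
  [2] read 0x1A idx=17: raw=0x1B007 flags P=1 W=1 U=1 S=0
  [3] read 0x1B idx=26: raw=0x1F007 flags P=1 W=1 U=1 S=0
  ✓ 0x1F70C  — 4 lookups
#1 VA=0x6810221A70C (r,kernel):
  TLB hit vpn=0x6810221A → PA=0x1F70C
#2 VA=0xC0382A0033C (w,kernel):
  [0] read 0x15 idx=24: raw=0x23007 flags P=1 W=1 U=1 S=0
  [1] read 0x23 idx=14: raw=0x27007 flags P=1 W=1 U=1 S=0
  [2] read 0x27 idx=21: raw=0x2B007 flags P=1 W=1 U=1 S=0
  [3] read 0x2B idx=0: raw=0x2C007 flags P=1 W=1 U=1 S=0
  ✓ 0x2C33C  — 4 lookups

TLB: [["0x6810221A", "0x1F"], ["0xC0382A00", "0x2C"]]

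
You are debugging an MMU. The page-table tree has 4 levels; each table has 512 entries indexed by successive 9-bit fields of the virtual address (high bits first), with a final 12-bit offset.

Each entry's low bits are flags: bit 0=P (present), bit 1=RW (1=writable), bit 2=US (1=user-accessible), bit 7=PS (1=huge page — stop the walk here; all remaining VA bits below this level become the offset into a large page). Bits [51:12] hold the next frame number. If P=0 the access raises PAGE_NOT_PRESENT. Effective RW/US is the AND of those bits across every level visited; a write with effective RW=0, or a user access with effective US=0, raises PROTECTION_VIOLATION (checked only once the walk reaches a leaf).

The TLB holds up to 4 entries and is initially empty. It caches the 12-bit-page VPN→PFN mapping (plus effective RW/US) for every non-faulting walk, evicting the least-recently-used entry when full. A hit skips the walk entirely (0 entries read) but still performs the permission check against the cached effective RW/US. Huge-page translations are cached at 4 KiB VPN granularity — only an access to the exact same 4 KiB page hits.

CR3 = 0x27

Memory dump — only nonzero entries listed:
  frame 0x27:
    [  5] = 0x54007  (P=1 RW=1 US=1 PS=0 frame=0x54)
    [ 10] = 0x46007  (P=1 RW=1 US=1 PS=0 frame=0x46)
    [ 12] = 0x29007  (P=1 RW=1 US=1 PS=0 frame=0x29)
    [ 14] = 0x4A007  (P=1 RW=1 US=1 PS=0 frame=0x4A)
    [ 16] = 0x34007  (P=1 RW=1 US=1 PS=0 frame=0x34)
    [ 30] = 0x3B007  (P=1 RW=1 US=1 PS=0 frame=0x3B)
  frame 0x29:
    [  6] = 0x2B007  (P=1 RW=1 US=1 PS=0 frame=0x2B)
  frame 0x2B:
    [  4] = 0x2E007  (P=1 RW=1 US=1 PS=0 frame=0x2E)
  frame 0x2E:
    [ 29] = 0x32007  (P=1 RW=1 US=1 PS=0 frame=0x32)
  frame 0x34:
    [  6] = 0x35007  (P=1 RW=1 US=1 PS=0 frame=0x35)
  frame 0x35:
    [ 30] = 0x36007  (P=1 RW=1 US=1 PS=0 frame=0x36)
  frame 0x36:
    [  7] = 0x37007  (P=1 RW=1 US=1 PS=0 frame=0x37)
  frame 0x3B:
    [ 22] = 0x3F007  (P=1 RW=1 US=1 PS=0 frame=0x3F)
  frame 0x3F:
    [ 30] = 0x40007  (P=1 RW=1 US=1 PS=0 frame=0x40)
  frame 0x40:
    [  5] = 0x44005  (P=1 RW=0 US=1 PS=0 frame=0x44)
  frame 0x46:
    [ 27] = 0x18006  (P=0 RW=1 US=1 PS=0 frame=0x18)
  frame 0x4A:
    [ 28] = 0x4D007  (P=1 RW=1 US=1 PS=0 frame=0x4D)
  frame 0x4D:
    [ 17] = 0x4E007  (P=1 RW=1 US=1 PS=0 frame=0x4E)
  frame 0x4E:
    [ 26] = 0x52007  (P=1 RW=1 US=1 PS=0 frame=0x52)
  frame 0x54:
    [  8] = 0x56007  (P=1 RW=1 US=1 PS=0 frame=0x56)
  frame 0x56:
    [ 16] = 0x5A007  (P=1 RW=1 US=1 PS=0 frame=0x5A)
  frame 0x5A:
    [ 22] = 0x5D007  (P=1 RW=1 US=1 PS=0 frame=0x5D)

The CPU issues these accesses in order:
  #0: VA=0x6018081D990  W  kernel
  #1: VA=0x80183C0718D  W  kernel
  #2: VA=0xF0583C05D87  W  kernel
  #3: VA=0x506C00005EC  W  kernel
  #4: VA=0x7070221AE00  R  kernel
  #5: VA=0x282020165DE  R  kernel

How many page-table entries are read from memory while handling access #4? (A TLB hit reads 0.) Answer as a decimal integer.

Trace:
#0 VA=0x6018081D990 (w,kernel):
  L0: frame=0x27 idx=12 entry=0x29007 [P=1 RW=1 US=1 PS=0]
  L1: frame=0x29 idx=6 entry=0x2B007 [P=1 RW=1 US=1 PS=0]
  L2: frame=0x2B idx=4 entry=0x2E007 [P=1 RW=1 US=1 PS=0]
  L3: frame=0x2E idx=29 entry=0x32007 [P=1 RW=1 US=1 PS=0]
  ✓ 0x32990  — 4 lookups
#1 VA=0x80183C0718D (w,kernel):
  L0: frame=0x27 idx=16 entry=0x34007 [P=1 RW=1 US=1 PS=0]
  L1: frame=0x34 idx=6 entry=0x35007 [P=1 RW=1 US=1 PS=0]
  L2: frame=0x35 idx=30 entry=0x36007 [P=1 RW=1 US=1 PS=0]
  L3: frame=0x36 idx=7 entry=0x37007 [P=1 RW=1 US=1 PS=0]
  ✓ 0x3718D  — 4 lookups
#2 VA=0xF0583C05D87 (w,kernel):
  L0: frame=0x27 idx=30 entry=0x3B007 [P=1 RW=1 US=1 PS=0]
  L1: frame=0x3B idx=22 entry=0x3F007 [P=1 RW=1 US=1 PS=0]
  L2: frame=0x3F idx=30 entry=0x40007 [P=1 RW=1 US=1 PS=0]
  L3: frame=0x40 idx=5 entry=0x44005 [P=1 RW=0 US=1 PS=0]
  ✗ PROTECTION_VIOLATION  [4 reads]
#3 VA=0x506C00005EC (w,kernel):
  L0: frame=0x27 idx=10 entry=0x46007 [P=1 RW=1 US=1 PS=0]
  L1: frame=0x46 idx=27 entry=0x18006 [P=0 RW=1 US=1 PS=0]
  ✗ PAGE_NOT_PRESENT  [2 reads]
#4 VA=0x7070221AE00 (r,kernel):
  L0: frame=0x27 idx=14 entry=0x4A007 [P=1 RW=1 US=1 PS=0]
  L1: frame=0x4A idx=28 entry=0x4D007 [P=1 RW=1 US=1 PS=0]
  L2: frame=0x4D idx=17 entry=0x4E007 [P=1 RW=1 US=1 PS=0]
  L3: frame=0x4E idx=26 entry=0x52007 [P=1 RW=1 US=1 PS=0]
  ✓ 0x52E00  — 4 lookups
#5 VA=0x282020165DE (r,kernel):
  L0: frame=0x27 idx=5 entry=0x54007 [P=1 RW=1 US=1 PS=0]
  L1: frame=0x54 idx=8 entry=0x56007 [P=1 RW=1 US=1 PS=0]
  L2: frame=0x56 idx=16 entry=0x5A007 [P=1 RW=1 US=1 PS=0]
  L3: frame=0x5A idx=22 entry=0x5D007 [P=1 RW=1 US=1 PS=0]
  ✓ 0x5D5DE  — 4 lookups

Entries read for #4: 4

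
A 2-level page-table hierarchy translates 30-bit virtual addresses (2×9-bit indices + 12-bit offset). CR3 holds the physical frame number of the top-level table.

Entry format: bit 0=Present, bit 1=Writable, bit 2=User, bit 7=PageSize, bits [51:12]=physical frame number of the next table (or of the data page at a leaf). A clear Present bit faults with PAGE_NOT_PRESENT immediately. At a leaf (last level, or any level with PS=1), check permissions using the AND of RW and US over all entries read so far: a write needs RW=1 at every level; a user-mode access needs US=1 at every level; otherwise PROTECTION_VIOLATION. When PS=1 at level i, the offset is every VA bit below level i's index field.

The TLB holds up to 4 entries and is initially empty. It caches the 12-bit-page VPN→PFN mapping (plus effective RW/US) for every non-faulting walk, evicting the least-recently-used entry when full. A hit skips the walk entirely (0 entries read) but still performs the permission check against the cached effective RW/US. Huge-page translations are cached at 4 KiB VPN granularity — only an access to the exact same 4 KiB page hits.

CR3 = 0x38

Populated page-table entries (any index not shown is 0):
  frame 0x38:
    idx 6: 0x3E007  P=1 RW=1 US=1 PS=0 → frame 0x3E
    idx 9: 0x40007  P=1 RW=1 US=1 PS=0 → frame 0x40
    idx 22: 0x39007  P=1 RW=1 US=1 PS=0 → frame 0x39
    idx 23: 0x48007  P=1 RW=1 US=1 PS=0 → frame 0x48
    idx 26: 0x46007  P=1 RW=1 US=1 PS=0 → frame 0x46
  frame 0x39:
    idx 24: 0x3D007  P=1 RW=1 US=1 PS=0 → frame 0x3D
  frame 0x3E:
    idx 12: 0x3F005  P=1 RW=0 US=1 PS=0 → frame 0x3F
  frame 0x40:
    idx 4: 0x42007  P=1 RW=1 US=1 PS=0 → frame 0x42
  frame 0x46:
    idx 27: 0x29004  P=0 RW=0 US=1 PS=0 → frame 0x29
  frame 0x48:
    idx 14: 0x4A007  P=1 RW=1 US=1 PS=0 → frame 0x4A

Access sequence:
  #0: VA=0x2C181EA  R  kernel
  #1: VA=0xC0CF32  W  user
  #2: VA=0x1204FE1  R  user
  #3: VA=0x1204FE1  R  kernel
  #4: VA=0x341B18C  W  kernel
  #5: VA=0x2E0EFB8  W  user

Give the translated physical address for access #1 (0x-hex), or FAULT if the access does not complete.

Per-access translation:
#0 VA=0x2C181EA (r,kernel):
  L0 @0x38[22] → 0x39007  P=1,RW=1,US=1,PS=0
  L1 @0x39[24] → 0x3D007  P=1,RW=1,US=1,PS=0
  ⇒ phys 0x3D1EA  [2 reads]
#1 VA=0xC0CF32 (w,user):
  L0 @0x38[6] → 0x3E007  P=1,RW=1,US=1,PS=0
  L1 @0x3E[12] → 0x3F005  P=1,RW=0,US=1,PS=0
  ✗ PROTECTION_VIOLATION  [2 reads]
#2 VA=0x1204FE1 (r,user):
  L0 @0x38[9] → 0x40007  P=1,RW=1,US=1,PS=0
  L1 @0x40[4] → 0x42007  P=1,RW=1,US=1,PS=0
  ⇒ phys 0x42FE1  [2 reads]
#3 VA=0x1204FE1 (r,kernel):
  TLB hit vpn=0x1204 → PA=0x42FE1
#4 VA=0x341B18C (w,kernel):
  L0 @0x38[26] → 0x46007  P=1,RW=1,US=1,PS=0
  L1 @0x46[27] → 0x29004  P=0,RW=0,US=1,PS=0
  ✗ PAGE_NOT_PRESENT  [2 reads]
#5 VA=0x2E0EFB8 (w,user):
  L0 @0x38[23] → 0x48007  P=1,RW=1,US=1,PS=0
  L1 @0x48[14] → 0x4A007  P=1,RW=1,US=1,PS=0
  ⇒ phys 0x4AFB8  [2 reads]

Access #1 PA: FAULT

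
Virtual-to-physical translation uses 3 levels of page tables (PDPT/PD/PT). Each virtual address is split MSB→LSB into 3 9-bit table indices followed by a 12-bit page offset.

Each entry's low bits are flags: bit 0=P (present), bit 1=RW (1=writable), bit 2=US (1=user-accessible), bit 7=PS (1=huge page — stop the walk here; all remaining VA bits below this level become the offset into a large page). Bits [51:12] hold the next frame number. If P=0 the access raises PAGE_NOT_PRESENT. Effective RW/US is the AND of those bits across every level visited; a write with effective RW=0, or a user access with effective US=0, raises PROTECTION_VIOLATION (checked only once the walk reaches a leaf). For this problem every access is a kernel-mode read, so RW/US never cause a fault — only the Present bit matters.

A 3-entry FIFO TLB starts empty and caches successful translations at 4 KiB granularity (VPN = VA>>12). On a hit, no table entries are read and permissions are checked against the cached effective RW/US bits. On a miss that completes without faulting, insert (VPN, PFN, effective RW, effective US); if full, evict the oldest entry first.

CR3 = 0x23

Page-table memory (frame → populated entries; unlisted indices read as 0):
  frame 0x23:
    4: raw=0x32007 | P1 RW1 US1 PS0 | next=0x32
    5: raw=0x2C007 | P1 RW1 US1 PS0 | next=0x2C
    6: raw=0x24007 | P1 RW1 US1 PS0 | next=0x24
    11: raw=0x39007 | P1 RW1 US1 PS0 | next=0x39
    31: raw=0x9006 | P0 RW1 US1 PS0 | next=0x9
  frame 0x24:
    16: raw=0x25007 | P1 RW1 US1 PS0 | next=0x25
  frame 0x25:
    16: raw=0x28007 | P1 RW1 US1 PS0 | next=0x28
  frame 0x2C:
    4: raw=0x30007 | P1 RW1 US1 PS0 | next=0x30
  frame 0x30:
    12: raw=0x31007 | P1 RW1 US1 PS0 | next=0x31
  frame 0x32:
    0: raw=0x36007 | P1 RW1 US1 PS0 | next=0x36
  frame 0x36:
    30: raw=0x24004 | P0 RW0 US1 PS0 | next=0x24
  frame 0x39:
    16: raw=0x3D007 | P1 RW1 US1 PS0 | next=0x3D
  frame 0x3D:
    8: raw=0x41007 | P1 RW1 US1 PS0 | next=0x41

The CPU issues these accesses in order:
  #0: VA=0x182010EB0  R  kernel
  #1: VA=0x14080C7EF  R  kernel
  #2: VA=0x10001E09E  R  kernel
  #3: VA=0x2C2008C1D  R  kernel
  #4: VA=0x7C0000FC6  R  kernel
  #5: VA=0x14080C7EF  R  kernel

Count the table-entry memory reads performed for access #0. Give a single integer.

Trace:
#0 VA=0x182010EB0 (r,kernel):
  lvl0: tbl 0x23, slot 6 ⇒ 0x24007 (P1/RW1/US1/PS0)
  lvl1: tbl 0x24, slot 16 ⇒ 0x25007 (P1/RW1/US1/PS0)
  lvl2: tbl 0x25, slot 16 ⇒ 0x28007 (P1/RW1/US1/PS0)
  ⇒ phys 0x28EB0  [3 reads]
#1 VA=0x14080C7EF (r,kernel):
  lvl0: tbl 0x23, slot 5 ⇒ 0x2C007 (P1/RW1/US1/PS0)
  lvl1: tbl 0x2C, slot 4 ⇒ 0x30007 (P1/RW1/US1/PS0)
  lvl2: tbl 0x30, slot 12 ⇒ 0x31007 (P1/RW1/US1/PS0)
  ⇒ phys 0x317EF  [3 reads]
#2 VA=0x10001E09E (r,kernel):
  lvl0: tbl 0x23, slot 4 ⇒ 0x32007 (P1/RW1/US1/PS0)
  lvl1: tbl 0x32, slot 0 ⇒ 0x36007 (P1/RW1/US1/PS0)
  lvl2: tbl 0x36, slot 30 ⇒ 0x24004 (P0/RW0/US1/PS0)
  ✗ PAGE_NOT_PRESENT  [3 reads]
#3 VA=0x2C2008C1D (r,kernel):
  lvl0: tbl 0x23, slot 11 ⇒ 0x39007 (P1/RW1/US1/PS0)
  lvl1: tbl 0x39, slot 16 ⇒ 0x3D007 (P1/RW1/US1/PS0)
  lvl2: tbl 0x3D, slot 8 ⇒ 0x41007 (P1/RW1/US1/PS0)
  ⇒ phys 0x41C1D  [3 reads]
#4 VA=0x7C0000FC6 (r,kernel):
  lvl0: tbl 0x23, slot 31 ⇒ 0x9006 (P0/RW1/US1/PS0)
  ✗ PAGE_NOT_PRESENT  [1 reads]
#5 VA=0x14080C7EF (r,kernel):
  TLB hit vpn=0x14080C → PA=0x317EF

Entries read for #0: 3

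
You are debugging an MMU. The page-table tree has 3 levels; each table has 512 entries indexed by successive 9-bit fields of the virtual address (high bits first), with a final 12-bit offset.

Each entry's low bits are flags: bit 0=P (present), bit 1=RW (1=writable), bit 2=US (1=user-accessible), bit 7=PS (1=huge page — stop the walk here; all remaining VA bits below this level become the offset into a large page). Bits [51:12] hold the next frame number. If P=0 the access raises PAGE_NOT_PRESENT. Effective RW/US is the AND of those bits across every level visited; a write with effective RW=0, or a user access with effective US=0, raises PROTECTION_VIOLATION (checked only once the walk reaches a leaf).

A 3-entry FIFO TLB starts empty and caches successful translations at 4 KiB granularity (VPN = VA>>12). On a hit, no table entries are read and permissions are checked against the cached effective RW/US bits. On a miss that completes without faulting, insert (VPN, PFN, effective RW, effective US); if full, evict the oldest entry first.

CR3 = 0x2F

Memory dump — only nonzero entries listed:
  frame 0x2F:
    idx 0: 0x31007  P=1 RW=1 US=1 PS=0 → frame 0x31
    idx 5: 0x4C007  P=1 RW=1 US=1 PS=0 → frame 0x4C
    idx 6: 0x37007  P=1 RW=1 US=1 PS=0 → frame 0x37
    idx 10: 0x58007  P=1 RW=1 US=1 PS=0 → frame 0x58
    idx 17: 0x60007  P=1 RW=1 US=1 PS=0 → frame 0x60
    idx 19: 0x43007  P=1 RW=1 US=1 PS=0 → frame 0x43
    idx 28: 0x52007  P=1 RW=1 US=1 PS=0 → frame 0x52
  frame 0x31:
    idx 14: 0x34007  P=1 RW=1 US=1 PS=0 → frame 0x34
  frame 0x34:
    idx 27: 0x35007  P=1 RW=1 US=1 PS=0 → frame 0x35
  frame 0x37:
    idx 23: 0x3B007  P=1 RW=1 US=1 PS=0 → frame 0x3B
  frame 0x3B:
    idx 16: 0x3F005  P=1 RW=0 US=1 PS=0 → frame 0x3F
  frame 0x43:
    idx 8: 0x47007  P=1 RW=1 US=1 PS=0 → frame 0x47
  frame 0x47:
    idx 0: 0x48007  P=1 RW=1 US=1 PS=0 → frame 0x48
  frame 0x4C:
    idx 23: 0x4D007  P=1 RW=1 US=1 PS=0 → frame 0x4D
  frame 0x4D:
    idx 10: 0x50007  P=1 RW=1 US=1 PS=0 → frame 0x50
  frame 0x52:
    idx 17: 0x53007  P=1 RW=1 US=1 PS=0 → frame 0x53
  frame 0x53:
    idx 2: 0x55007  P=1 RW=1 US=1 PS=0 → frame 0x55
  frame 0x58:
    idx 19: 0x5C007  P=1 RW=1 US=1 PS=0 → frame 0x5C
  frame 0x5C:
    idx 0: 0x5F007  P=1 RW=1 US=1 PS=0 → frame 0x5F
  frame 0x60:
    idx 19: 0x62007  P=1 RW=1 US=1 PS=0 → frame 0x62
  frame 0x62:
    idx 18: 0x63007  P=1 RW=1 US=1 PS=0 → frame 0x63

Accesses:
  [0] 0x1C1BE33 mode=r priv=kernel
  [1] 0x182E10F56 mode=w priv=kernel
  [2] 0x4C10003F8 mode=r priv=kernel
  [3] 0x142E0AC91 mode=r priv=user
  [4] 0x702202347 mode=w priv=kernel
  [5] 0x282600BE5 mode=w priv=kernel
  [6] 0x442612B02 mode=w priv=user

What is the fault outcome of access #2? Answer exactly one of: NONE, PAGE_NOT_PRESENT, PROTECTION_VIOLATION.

Walk each access:
#0 VA=0x1C1BE33 (r,kernel):
  lvl0: tbl 0x2F, slot 0 ⇒ 0x31007 (P1/RW1/US1/PS0)
  lvl1: tbl 0x31, slot 14 ⇒ 0x34007 (P1/RW1/US1/PS0)
  lvl2: tbl 0x34, slot 27 ⇒ 0x35007 (P1/RW1/US1/PS0)
  ✓ 0x35E33  — 3 lookups
#1 VA=0x182E10F56 (w,kernel):
  lvl0: tbl 0x2F, slot 6 ⇒ 0x37007 (P1/RW1/US1/PS0)
  lvl1: tbl 0x37, slot 23 ⇒ 0x3B007 (P1/RW1/US1/PS0)
  lvl2: tbl 0x3B, slot 16 ⇒ 0x3F005 (P1/RW0/US1/PS0)
  ⇒ fault: PROTECTION_VIOLATION  — 3 lookups
#2 VA=0x4C10003F8 (r,kernel):
  lvl0: tbl 0x2F, slot 19 ⇒ 0x43007 (P1/RW1/US1/PS0)
  lvl1: tbl 0x43, slot 8 ⇒ 0x47007 (P1/RW1/US1/PS0)
  lvl2: tbl 0x47, slot 0 ⇒ 0x48007 (P1/RW1/US1/PS0)
  ✓ 0x483F8  — 3 lookups
#3 VA=0x142E0AC91 (r,user):
  lvl0: tbl 0x2F, slot 5 ⇒ 0x4C007 (P1/RW1/US1/PS0)
  lvl1: tbl 0x4C, slot 23 ⇒ 0x4D007 (P1/RW1/US1/PS0)
  lvl2: tbl 0x4D, slot 10 ⇒ 0x50007 (P1/RW1/US1/PS0)
  ✓ 0x50C91  — 3 lookups
#4 VA=0x702202347 (w,kernel):
  lvl0: tbl 0x2F, slot 28 ⇒ 0x52007 (P1/RW1/US1/PS0)
  lvl1: tbl 0x52, slot 17 ⇒ 0x53007 (P1/RW1/US1/PS0)
  lvl2: tbl 0x53, slot 2 ⇒ 0x55007 (P1/RW1/US1/PS0)
  ✓ 0x55347  — 3 lookups
#5 VA=0x282600BE5 (w,kernel):
  lvl0: tbl 0x2F, slot 10 ⇒ 0x58007 (P1/RW1/US1/PS0)
  lvl1: tbl 0x58, slot 19 ⇒ 0x5C007 (P1/RW1/US1/PS0)
  lvl2: tbl 0x5C, slot 0 ⇒ 0x5F007 (P1/RW1/US1/PS0)
  ✓ 0x5FBE5  — 3 lookups
#6 VA=0x442612B02 (w,user):
  lvl0: tbl 0x2F, slot 17 ⇒ 0x60007 (P1/RW1/US1/PS0)
  lvl1: tbl 0x60, slot 19 ⇒ 0x62007 (P1/RW1/US1/PS0)
  lvl2: tbl 0x62, slot 18 ⇒ 0x63007 (P1/RW1/US1/PS0)
  ✓ 0x63B02  — 3 lookups

Access #2 fault: NONE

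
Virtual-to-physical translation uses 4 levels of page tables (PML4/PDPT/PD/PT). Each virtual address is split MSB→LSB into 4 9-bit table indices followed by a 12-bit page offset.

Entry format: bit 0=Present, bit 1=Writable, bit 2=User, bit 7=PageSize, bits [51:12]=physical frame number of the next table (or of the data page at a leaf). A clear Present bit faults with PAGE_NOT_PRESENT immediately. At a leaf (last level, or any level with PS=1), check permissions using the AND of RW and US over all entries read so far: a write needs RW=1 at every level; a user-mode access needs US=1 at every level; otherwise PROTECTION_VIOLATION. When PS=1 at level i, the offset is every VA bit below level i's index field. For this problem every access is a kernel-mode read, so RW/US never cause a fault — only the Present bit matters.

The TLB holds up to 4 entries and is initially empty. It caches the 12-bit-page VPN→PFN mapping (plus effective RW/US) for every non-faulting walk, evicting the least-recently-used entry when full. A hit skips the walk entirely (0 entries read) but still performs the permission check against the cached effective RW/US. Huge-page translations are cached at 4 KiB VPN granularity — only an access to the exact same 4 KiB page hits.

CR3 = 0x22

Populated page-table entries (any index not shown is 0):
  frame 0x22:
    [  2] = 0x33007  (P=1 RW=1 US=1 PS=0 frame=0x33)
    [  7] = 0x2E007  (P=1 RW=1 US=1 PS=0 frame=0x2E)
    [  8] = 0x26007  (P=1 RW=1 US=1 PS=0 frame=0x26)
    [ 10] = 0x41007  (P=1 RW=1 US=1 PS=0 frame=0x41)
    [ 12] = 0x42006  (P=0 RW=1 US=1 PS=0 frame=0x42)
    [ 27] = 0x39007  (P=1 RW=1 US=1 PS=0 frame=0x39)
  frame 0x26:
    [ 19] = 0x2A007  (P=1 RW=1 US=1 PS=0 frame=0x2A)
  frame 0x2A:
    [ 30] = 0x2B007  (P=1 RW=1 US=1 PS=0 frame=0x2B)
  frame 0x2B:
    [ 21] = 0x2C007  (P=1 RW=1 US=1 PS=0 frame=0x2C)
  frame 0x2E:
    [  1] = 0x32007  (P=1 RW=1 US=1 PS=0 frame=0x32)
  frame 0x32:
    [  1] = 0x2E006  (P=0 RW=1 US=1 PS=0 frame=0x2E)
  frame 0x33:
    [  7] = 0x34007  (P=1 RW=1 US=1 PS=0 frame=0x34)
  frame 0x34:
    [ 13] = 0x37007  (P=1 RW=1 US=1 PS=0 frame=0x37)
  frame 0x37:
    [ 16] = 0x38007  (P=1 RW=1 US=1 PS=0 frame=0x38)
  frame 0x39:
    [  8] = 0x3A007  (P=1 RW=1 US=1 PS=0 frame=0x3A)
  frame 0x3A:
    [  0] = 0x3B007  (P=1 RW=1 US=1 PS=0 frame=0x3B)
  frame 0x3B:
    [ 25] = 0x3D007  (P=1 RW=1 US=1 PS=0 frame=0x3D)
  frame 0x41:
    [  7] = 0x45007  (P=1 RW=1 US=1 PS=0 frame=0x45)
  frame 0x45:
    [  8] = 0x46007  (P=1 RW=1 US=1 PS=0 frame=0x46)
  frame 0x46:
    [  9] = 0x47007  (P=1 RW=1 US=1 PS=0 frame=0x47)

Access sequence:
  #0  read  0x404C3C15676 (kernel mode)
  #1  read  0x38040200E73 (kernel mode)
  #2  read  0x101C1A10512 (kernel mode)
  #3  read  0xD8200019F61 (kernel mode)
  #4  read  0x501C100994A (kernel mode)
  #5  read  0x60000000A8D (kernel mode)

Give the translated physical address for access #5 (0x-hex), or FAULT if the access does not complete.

Walk each access:
#0 VA=0x404C3C15676 (r,kernel):
  lvl0: tbl 0x22, slot 8 ⇒ 0x26007 (P1/RW1/US1/PS0)
  lvl1: tbl 0x26, slot 19 ⇒ 0x2A007 (P1/RW1/US1/PS0)
  lvl2: tbl 0x2A, slot 30 ⇒ 0x2B007 (P1/RW1/US1/PS0)
  lvl3: tbl 0x2B, slot 21 ⇒ 0x2C007 (P1/RW1/US1/PS0)
  → PA=0x2C676  (4 entries read)
#1 VA=0x38040200E73 (r,kernel):
  lvl0: tbl 0x22, slot 7 ⇒ 0x2E007 (P1/RW1/US1/PS0)
  lvl1: tbl 0x2E, slot 1 ⇒ 0x32007 (P1/RW1/US1/PS0)
  lvl2: tbl 0x32, slot 1 ⇒ 0x2E006 (P0/RW1/US1/PS0)
  ⇒ fault: PAGE_NOT_PRESENT  — 3 lookups
#2 VA=0x101C1A10512 (r,kernel):
  lvl0: tbl 0x22, slot 2 ⇒ 0x33007 (P1/RW1/US1/PS0)
  lvl1: tbl 0x33, slot 7 ⇒ 0x34007 (P1/RW1/US1/PS0)
  lvl2: tbl 0x34, slot 13 ⇒ 0x37007 (P1/RW1/US1/PS0)
  lvl3: tbl 0x37, slot 16 ⇒ 0x38007 (P1/RW1/US1/PS0)
  → PA=0x38512  (4 entries read)
#3 VA=0xD8200019F61 (r,kernel):
  lvl0: tbl 0x22, slot 27 ⇒ 0x39007 (P1/RW1/US1/PS0)
  lvl1: tbl 0x39, slot 8 ⇒ 0x3A007 (P1/RW1/US1/PS0)
  lvl2: tbl 0x3A, slot 0 ⇒ 0x3B007 (P1/RW1/US1/PS0)
  lvl3: tbl 0x3B, slot 25 ⇒ 0x3D007 (P1/RW1/US1/PS0)
  → PA=0x3DF61  (4 entries read)
#4 VA=0x501C100994A (r,kernel):
  lvl0: tbl 0x22, slot 10 ⇒ 0x41007 (P1/RW1/US1/PS0)
  lvl1: tbl 0x41, slot 7 ⇒ 0x45007 (P1/RW1/US1/PS0)
  lvl2: tbl 0x45, slot 8 ⇒ 0x46007 (P1/RW1/US1/PS0)
  lvl3: tbl 0x46, slot 9 ⇒ 0x47007 (P1/RW1/US1/PS0)
  → PA=0x4794A  (4 entries read)
#5 VA=0x60000000A8D (r,kernel):
  lvl0: tbl 0x22, slot 12 ⇒ 0x42006 (P0/RW1/US1/PS0)
  ⇒ fault: PAGE_NOT_PRESENT  — 1 lookups

Access #5 PA: FAULT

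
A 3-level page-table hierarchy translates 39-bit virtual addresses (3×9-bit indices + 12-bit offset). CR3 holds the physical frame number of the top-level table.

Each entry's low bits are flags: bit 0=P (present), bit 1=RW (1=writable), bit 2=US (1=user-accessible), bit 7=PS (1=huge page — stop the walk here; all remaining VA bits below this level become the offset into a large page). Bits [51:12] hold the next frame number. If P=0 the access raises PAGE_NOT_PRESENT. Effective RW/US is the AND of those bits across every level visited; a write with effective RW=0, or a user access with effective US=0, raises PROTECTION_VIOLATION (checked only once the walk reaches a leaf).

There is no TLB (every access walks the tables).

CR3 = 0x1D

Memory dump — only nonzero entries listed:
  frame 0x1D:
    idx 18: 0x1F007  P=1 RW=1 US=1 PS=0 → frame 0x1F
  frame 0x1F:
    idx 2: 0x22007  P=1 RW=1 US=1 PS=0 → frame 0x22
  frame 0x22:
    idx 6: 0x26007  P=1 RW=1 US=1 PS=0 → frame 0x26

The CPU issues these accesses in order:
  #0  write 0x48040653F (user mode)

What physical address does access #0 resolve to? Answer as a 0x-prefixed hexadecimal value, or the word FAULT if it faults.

Trace:
#0 VA=0x48040653F (w,user):
  [0] read 0x1D idx=18: raw=0x1F007 flags P=1 W=1 U=1 S=0
  [1] read 0x1F idx=2: raw=0x22007 flags P=1 W=1 U=1 S=0
  [2] read 0x22 idx=6: raw=0x26007 flags P=1 W=1 U=1 S=0
  → PA=0x2653F  (3 entries read)

Access #0 PA: 0x2653F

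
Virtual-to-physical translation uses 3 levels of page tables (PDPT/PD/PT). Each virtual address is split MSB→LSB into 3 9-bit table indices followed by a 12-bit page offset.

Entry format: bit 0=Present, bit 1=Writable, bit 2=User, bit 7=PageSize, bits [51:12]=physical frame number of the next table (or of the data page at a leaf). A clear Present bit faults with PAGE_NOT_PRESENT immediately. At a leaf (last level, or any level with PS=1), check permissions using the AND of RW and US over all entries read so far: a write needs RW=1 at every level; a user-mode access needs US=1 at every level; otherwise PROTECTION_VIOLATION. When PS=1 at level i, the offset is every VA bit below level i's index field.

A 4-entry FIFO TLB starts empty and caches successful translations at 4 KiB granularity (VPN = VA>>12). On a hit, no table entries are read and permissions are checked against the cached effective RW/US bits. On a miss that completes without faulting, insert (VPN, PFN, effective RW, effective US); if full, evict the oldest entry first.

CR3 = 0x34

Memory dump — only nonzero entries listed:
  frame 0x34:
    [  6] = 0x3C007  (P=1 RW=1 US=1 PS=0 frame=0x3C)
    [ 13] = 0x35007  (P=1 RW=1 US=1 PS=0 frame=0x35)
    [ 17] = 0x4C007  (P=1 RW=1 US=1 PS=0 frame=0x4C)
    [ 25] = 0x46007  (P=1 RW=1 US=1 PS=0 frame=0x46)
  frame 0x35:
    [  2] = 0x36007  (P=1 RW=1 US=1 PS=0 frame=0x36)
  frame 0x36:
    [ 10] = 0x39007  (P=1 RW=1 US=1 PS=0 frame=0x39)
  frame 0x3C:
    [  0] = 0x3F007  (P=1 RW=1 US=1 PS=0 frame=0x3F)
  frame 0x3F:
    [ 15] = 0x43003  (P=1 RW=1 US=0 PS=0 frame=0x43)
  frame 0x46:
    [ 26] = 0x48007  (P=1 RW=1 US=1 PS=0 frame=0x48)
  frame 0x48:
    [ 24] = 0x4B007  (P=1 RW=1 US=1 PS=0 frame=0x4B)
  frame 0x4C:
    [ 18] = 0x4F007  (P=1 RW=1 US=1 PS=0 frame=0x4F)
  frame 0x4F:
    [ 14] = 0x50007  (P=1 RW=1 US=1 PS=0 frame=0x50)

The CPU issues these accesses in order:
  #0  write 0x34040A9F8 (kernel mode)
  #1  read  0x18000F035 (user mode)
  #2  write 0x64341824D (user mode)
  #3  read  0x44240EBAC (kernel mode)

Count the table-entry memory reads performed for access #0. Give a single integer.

Per-access translation:
#0 VA=0x34040A9F8 (w,kernel):
  [0] read 0x34 idx=13: raw=0x35007 flags P=1 W=1 U=1 S=0
  [1] read 0x35 idx=2: raw=0x36007 flags P=1 W=1 U=1 S=0
  [2] read 0x36 idx=10: raw=0x39007 flags P=1 W=1 U=1 S=0
  ✓ 0x399F8  — 3 lookups
#1 VA=0x18000F035 (r,user):
  [0] read 0x34 idx=6: raw=0x3C007 flags P=1 W=1 U=1 S=0
  [1] read 0x3C idx=0: raw=0x3F007 flags P=1 W=1 U=1 S=0
  [2] read 0x3F idx=15: raw=0x43003 flags P=1 W=1 U=0 S=0
  ✗ PROTECTION_VIOLATION  [3 reads]
#2 VA=0x64341824D (w,user):
  [0] read 0x34 idx=25: raw=0x46007 flags P=1 W=1 U=1 S=0
  [1] read 0x46 idx=26: raw=0x48007 flags P=1 W=1 U=1 S=0
  [2] read 0x48 idx=24: raw=0x4B007 flags P=1 W=1 U=1 S=0
  ✓ 0x4B24D  — 3 lookups
#3 VA=0x44240EBAC (r,kernel):
  [0] read 0x34 idx=17: raw=0x4C007 flags P=1 W=1 U=1 S=0
  [1] read 0x4C idx=18: raw=0x4F007 flags P=1 W=1 U=1 S=0
  [2] read 0x4F idx=14: raw=0x50007 flags P=1 W=1 U=1 S=0
  ✓ 0x50BAC  — 3 lookups

Entries read for #0: 3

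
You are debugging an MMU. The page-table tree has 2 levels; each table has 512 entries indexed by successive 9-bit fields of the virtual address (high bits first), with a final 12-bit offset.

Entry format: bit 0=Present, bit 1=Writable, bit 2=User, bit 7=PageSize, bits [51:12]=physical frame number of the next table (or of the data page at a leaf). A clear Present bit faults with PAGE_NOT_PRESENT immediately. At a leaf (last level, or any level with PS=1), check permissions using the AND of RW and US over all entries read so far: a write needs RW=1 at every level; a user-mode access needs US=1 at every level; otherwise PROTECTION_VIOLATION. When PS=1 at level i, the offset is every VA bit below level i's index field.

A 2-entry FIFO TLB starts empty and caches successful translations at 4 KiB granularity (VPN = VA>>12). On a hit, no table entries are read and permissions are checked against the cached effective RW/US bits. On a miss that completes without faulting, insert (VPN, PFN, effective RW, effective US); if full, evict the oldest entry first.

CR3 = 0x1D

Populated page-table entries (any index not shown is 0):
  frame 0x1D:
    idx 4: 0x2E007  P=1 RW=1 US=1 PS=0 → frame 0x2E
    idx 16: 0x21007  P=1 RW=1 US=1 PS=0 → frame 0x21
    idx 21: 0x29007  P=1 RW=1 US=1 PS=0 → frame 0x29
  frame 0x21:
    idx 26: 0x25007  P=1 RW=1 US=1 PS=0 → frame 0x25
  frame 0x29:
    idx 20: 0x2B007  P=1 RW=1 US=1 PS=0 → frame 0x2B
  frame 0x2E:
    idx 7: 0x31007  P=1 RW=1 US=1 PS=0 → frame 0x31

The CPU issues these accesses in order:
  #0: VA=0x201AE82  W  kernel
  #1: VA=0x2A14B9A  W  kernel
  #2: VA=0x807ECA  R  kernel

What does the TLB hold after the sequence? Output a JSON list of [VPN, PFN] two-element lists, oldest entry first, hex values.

Trace:
#0 VA=0x201AE82 (w,kernel):
  L0 @0x1D[16] → 0x21007  P=1,RW=1,US=1,PS=0
  L1 @0x21[26] → 0x25007  P=1,RW=1,US=1,PS=0
  ⇒ phys 0x25E82  [2 reads]
#1 VA=0x2A14B9A (w,kernel):
  L0 @0x1D[21] → 0x29007  P=1,RW=1,US=1,PS=0
  L1 @0x29[20] → 0x2B007  P=1,RW=1,US=1,PS=0
  ⇒ phys 0x2BB9A  [2 reads]
#2 VA=0x807ECA (r,kernel):
  L0 @0x1D[4] → 0x2E007  P=1,RW=1,US=1,PS=0
  L1 @0x2E[7] → 0x31007  P=1,RW=1,US=1,PS=0
  ⇒ phys 0x31ECA  [2 reads]

TLB: [["0x2A14", "0x2B"], ["0x807", "0x31"]]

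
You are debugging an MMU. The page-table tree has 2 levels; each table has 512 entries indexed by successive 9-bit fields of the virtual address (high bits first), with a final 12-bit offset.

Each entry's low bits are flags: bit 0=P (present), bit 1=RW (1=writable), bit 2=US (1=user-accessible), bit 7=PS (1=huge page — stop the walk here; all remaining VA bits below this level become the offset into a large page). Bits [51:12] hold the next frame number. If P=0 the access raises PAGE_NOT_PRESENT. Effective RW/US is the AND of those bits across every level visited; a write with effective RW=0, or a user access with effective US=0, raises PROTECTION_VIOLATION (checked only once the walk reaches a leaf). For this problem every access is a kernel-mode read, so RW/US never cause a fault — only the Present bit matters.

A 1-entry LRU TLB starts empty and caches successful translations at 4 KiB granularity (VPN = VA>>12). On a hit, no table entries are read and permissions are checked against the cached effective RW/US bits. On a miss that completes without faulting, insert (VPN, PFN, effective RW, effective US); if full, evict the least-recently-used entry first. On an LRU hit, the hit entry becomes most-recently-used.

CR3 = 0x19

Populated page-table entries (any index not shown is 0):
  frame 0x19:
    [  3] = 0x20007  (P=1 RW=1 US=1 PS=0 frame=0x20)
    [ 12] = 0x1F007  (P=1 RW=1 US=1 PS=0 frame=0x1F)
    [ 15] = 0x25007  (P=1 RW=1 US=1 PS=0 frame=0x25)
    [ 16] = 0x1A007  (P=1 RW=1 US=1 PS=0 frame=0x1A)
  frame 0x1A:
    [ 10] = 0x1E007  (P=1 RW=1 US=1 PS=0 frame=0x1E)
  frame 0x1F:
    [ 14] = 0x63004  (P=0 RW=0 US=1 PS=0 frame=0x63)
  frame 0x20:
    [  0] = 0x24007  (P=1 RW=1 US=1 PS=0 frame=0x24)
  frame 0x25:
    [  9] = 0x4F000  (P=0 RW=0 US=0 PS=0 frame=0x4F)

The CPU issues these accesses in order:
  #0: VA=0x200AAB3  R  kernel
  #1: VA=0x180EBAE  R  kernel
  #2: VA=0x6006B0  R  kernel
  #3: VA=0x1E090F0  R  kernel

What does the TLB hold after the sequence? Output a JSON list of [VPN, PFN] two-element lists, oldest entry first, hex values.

Trace:
#0 VA=0x200AAB3 (r,kernel):
  L0 @0x19[16] → 0x1A007  P=1,RW=1,US=1,PS=0
  L1 @0x1A[10] → 0x1E007  P=1,RW=1,US=1,PS=0
  ✓ 0x1EAB3  — 2 lookups
#1 VA=0x180EBAE (r,kernel):
  L0 @0x19[12] → 0x1F007  P=1,RW=1,US=1,PS=0
  L1 @0x1F[14] → 0x63004  P=0,RW=0,US=1,PS=0
  → PAGE_NOT_PRESENT  (2 entries read)
#2 VA=0x6006B0 (r,kernel):
  L0 @0x19[3] → 0x20007  P=1,RW=1,US=1,PS=0
  L1 @0x20[0] → 0x24007  P=1,RW=1,US=1,PS=0
  ✓ 0x246B0  — 2 lookups
#3 VA=0x1E090F0 (r,kernel):
  L0 @0x19[15] → 0x25007  P=1,RW=1,US=1,PS=0
  L1 @0x25[9] → 0x4F000  P=0,RW=0,US=0,PS=0
  → PAGE_NOT_PRESENT  (2 entries read)

TLB: [["0x600", "0x24"]]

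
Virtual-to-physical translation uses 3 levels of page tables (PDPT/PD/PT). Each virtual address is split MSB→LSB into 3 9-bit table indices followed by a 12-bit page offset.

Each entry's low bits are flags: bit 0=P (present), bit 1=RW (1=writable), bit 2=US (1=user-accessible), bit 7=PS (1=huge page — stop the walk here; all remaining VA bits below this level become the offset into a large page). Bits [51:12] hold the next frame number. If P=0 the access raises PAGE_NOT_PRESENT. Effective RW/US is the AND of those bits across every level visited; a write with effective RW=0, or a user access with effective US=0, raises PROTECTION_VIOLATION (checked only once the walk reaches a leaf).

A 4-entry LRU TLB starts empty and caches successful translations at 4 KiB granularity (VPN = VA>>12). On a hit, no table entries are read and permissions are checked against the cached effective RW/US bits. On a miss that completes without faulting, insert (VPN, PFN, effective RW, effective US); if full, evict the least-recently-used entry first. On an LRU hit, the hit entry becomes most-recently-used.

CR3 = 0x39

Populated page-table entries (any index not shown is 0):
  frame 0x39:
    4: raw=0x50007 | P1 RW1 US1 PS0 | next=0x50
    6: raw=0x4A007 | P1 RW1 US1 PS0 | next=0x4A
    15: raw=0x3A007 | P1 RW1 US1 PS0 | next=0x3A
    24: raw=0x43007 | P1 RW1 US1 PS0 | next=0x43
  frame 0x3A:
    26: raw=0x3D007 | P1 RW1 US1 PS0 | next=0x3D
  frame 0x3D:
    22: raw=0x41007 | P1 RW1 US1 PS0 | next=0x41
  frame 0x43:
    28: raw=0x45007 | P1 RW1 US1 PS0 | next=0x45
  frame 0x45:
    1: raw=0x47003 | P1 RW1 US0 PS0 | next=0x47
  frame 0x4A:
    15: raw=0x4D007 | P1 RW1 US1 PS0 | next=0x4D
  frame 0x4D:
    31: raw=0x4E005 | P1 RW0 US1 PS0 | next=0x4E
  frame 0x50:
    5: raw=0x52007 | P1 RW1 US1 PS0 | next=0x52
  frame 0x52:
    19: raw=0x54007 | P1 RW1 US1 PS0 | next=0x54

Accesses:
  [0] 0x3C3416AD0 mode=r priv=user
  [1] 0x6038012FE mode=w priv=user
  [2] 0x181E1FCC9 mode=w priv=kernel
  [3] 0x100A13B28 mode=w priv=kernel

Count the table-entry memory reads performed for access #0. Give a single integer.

Per-access translation:
#0 VA=0x3C3416AD0 (r,user):
  [0] read 0x39 idx=15: raw=0x3A007 flags P=1 W=1 U=1 S=0
  [1] read 0x3A idx=26: raw=0x3D007 flags P=1 W=1 U=1 S=0
  [2] read 0x3D idx=22: raw=0x41007 flags P=1 W=1 U=1 S=0
  → PA=0x41AD0  (3 entries read)
#1 VA=0x6038012FE (w,user):
  [0] read 0x39 idx=24: raw=0x43007 flags P=1 W=1 U=1 S=0
  [1] read 0x43 idx=28: raw=0x45007 flags P=1 W=1 U=1 S=0
  [2] read 0x45 idx=1: raw=0x47003 flags P=1 W=1 U=0 S=0
  ✗ PROTECTION_VIOLATION  [3 reads]
#2 VA=0x181E1FCC9 (w,kernel):
  [0] read 0x39 idx=6: raw=0x4A007 flags P=1 W=1 U=1 S=0
  [1] read 0x4A idx=15: raw=0x4D007 flags P=1 W=1 U=1 S=0
  [2] read 0x4D idx=31: raw=0x4E005 flags P=1 W=0 U=1 S=0
  ✗ PROTECTION_VIOLATION  [3 reads]
#3 VA=0x100A13B28 (w,kernel):
  [0] read 0x39 idx=4: raw=0x50007 flags P=1 W=1 U=1 S=0
  [1] read 0x50 idx=5: raw=0x52007 flags P=1 W=1 U=1 S=0
  [2] read 0x52 idx=19: raw=0x54007 flags P=1 W=1 U=1 S=0
  → PA=0x54B28  (3 entries read)

Entries read for #0: 3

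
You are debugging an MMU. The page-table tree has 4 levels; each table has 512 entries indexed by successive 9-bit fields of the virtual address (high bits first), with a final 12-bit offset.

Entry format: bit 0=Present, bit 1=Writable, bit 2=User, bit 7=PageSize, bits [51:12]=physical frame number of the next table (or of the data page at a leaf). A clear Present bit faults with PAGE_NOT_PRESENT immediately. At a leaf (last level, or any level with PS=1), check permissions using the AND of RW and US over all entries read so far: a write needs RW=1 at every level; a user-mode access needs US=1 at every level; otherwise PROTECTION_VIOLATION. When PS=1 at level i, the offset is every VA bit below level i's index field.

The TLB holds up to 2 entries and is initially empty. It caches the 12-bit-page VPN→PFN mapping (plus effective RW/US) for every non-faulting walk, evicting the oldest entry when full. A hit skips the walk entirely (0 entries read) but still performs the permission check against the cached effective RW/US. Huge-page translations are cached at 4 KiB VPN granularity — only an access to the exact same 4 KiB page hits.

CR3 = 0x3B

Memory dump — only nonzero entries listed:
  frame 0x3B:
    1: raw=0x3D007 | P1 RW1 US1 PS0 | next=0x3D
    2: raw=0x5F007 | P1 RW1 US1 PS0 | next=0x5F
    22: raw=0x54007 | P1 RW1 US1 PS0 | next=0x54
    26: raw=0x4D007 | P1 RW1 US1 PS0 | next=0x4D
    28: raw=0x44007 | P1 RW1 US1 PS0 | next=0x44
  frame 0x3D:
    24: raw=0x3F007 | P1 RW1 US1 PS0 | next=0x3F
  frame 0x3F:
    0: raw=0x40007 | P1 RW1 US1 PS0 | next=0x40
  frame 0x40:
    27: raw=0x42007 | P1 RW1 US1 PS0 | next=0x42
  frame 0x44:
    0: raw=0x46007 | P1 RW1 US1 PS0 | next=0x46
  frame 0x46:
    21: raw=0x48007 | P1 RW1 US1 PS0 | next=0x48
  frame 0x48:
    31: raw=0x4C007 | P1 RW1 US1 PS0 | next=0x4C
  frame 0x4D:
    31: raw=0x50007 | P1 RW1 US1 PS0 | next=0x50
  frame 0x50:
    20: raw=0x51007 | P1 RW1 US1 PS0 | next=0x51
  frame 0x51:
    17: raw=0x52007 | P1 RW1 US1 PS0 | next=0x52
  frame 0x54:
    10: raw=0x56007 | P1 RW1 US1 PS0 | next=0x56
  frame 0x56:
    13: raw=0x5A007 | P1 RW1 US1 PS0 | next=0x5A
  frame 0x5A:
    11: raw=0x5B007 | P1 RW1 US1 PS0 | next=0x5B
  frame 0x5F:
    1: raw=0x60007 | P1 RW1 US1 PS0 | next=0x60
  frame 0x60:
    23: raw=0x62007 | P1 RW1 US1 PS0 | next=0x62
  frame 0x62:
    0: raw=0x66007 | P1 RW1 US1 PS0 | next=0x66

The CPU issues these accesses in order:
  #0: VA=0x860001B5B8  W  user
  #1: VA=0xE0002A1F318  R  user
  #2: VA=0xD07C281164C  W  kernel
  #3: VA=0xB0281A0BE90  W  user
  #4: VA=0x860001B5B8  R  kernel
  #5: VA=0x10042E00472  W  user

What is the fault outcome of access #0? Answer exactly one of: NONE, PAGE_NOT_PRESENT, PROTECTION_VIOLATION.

Per-access translation:
#0 VA=0x860001B5B8 (w,user):
  L0 @0x3B[1] → 0x3D007  P=1,RW=1,US=1,PS=0
  L1 @0x3D[24] → 0x3F007  P=1,RW=1,US=1,PS=0
  L2 @0x3F[0] → 0x40007  P=1,RW=1,US=1,PS=0
  L3 @0x40[27] → 0x42007  P=1,RW=1,US=1,PS=0
  → PA=0x425B8  (4 entries read)
#1 VA=0xE0002A1F318 (r,user):
  L0 @0x3B[28] → 0x44007  P=1,RW=1,US=1,PS=0
  L1 @0x44[0] → 0x46007  P=1,RW=1,US=1,PS=0
  L2 @0x46[21] → 0x48007  P=1,RW=1,US=1,PS=0
  L3 @0x48[31] → 0x4C007  P=1,RW=1,US=1,PS=0
  → PA=0x4C318  (4 entries read)
#2 VA=0xD07C281164C (w,kernel):
  L0 @0x3B[26] → 0x4D007  P=1,RW=1,US=1,PS=0
  L1 @0x4D[31] → 0x50007  P=1,RW=1,US=1,PS=0
  L2 @0x50[20] → 0x51007  P=1,RW=1,US=1,PS=0
  L3 @0x51[17] → 0x52007  P=1,RW=1,US=1,PS=0
  → PA=0x5264C  (4 entries read)
#3 VA=0xB0281A0BE90 (w,user):
  L0 @0x3B[22] → 0x54007  P=1,RW=1,US=1,PS=0
  L1 @0x54[10] → 0x56007  P=1,RW=1,US=1,PS=0
  L2 @0x56[13] → 0x5A007  P=1,RW=1,US=1,PS=0
  L3 @0x5A[11] → 0x5B007  P=1,RW=1,US=1,PS=0
  → PA=0x5BE90  (4 entries read)
#4 VA=0x860001B5B8 (r,kernel):
  L0 @0x3B[1] → 0x3D007  P=1,RW=1,US=1,PS=0
  L1 @0x3D[24] → 0x3F007  P=1,RW=1,US=1,PS=0
  L2 @0x3F[0] → 0x40007  P=1,RW=1,US=1,PS=0
  L3 @0x40[27] → 0x42007  P=1,RW=1,US=1,PS=0
  → PA=0x425B8  (4 entries read)
#5 VA=0x10042E00472 (w,user):
  L0 @0x3B[2] → 0x5F007  P=1,RW=1,US=1,PS=0
  L1 @0x5F[1] → 0x60007  P=1,RW=1,US=1,PS=0
  L2 @0x60[23] → 0x62007  P=1,RW=1,US=1,PS=0
  L3 @0x62[0] → 0x66007  P=1,RW=1,US=1,PS=0
  → PA=0x66472  (4 entries read)

Access #0 fault: NONE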